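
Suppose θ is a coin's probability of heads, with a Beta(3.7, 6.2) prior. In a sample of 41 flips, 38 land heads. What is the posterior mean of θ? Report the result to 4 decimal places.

The binomial likelihood is conjugate to the Beta prior: with 38 successes and 3 failures, the posterior is Beta(3.7+38, 6.2+3) = Beta(41.7, 9.2).
E[θ | data] = 41.7/(41.7+9.2) = 0.8193.

Posterior mean ≈ 0.8193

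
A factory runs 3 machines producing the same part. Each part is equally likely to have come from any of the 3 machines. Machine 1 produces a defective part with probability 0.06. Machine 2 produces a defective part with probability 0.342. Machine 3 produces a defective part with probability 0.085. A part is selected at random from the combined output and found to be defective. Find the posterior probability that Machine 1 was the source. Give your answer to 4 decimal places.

Posterior probability ≈ 0.1232

P(defective|M1) = 0.06; P(defective|M2) = 0.342; P(defective|M3) = 0.085.
Prior × likelihood for each source: 0.333333·0.06=0.02000, 0.333333·0.342=0.1140, 0.333333·0.085=0.02833. Summing gives P(defective) = 0.16233.
P(Machine 1 | defective) = 0.02000 / 0.16233 = 0.1232.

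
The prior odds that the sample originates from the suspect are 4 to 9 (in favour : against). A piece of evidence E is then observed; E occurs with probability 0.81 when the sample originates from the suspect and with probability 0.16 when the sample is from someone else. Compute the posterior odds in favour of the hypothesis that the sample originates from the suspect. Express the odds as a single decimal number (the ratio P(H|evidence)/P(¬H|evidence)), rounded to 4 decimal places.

Prior odds = 4/9 = 0.44444.
Likelihood ratio for E = 0.81/0.16 = 5.0625.
Posterior odds = prior odds × LR = 2.2500.

Posterior odds ≈ 2.2500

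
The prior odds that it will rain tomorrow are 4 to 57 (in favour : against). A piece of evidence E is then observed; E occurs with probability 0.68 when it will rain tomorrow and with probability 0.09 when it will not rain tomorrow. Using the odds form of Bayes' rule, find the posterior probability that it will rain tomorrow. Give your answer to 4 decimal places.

Posterior probability ≈ 0.3465

Prior odds = 4/57 = 0.070175. In log-odds, ln(0.070175) = -2.6568.
Add log likelihood ratio: ln(7.5556) = 2.0223.
Posterior log-odds = -0.63447, so posterior odds = exp(-0.63447) = 0.53021. Converting, P(H|E) = 0.53021/1.5302 = 0.3465.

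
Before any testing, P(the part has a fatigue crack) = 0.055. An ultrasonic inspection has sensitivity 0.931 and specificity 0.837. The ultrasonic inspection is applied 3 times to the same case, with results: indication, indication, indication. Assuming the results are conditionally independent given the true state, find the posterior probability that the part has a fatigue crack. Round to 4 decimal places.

Posterior P(H) ≈ 0.9156

With H the event that the part has a fatigue crack, the joint likelihood of the observed sequence is P(data|H) = 0.931·0.931·0.931 = 0.80695 and P(data|¬H) = 0.163·0.163·0.163 = 0.0043307.
Bayes: P(H|data) = 0.055·0.80695 / (0.055·0.80695 + 0.945·0.0043307) = 0.044382/0.048475 = 0.9156.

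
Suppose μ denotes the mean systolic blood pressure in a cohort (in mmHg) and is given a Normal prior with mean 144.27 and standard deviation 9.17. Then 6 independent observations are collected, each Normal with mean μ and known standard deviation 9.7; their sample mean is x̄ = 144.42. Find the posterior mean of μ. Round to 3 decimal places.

With known σ, the Normal prior is conjugate. Weight on the data is w = (n/σ²)/(n/σ² + 1/τ₀²) = 0.0637687/(0.0637687+0.0118922) = 0.84282.
Posterior mean = w·x̄ + (1−w)·μ₀ = 0.84282·144.42 + 0.15718·144.27 = 144.396.

Posterior mean ≈ 144.396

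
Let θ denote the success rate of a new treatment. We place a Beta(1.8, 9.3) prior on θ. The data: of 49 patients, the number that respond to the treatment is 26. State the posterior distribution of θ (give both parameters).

Posterior: Beta(27.8, 32.3)

The binomial likelihood is conjugate to the Beta prior: with 26 successes and 23 failures, the posterior is Beta(1.8+26, 9.3+23) = Beta(27.8, 32.3).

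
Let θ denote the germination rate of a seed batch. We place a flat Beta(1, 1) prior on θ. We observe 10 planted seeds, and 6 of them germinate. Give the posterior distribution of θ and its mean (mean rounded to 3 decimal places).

Observing 6 successes and 4 failures updates Beta(1, 1) by adding the success and failure counts to the two shape parameters: α = 1+6 = 7, β = 1+4 = 5.
Posterior mean = α/(α+β) = 7/12 = 0.583.

Posterior: Beta(7, 5); mean ≈ 0.583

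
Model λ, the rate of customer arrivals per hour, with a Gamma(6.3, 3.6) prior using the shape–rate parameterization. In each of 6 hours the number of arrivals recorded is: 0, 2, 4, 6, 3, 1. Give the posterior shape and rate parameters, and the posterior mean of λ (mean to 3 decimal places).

Posterior: Gamma(shape=22.3, rate=9.6); mean ≈ 2.323

The Poisson likelihood adds the total count to the shape and the number of exposure periods to the rate. Here ∑xᵢ = 16 and n = 6, so shape 6.3→22.3 and rate 3.6→9.6.
E[λ | data] = 22.3/9.6 = 2.323.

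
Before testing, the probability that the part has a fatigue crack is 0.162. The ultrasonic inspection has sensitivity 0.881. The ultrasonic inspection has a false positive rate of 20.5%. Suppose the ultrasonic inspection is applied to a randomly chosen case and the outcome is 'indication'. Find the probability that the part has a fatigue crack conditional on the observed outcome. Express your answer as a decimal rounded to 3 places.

P(H | E) ≈ 0.454

Write H for 'the part has a fatigue crack'. Prior odds H:¬H = 0.162/0.838 = 0.19332. For the 'indication' outcome, the likelihood ratio is 0.881/0.205 = 4.2976.
Posterior odds = 0.19332 × 4.2976 = 0.83079, so P(H|E) = 0.83079/(1+0.83079) = 0.454.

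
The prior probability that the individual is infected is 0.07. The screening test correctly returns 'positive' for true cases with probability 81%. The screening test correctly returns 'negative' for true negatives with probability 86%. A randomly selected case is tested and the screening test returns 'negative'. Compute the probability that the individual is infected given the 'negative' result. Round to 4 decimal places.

Write H for 'the individual is infected'. Prior odds H:¬H = 0.07/0.93 = 0.075269. For the 'negative' outcome, the likelihood ratio is 0.19/0.86 = 0.22093.
Posterior odds = 0.075269 × 0.22093 = 0.016629, so P(H|E) = 0.016629/(1+0.016629) = 0.0164.

P(H | E) ≈ 0.0164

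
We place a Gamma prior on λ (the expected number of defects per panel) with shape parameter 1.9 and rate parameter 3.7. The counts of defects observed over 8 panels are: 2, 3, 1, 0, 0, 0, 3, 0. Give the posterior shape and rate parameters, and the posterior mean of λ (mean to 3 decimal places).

The Poisson likelihood adds the total count to the shape and the number of exposure periods to the rate. Here ∑xᵢ = 9 and n = 8, so shape 1.9→10.9 and rate 3.7→11.7.
Posterior mean = shape/rate = 10.9/11.7 = 0.932.

Posterior: Gamma(shape=10.9, rate=11.7); mean ≈ 0.932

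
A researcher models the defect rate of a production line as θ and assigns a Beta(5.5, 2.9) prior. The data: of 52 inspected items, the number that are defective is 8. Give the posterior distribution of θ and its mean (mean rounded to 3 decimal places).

Observing 8 successes and 44 failures updates Beta(5.5, 2.9) by adding the success and failure counts to the two shape parameters: α = 5.5+8 = 13.5, β = 2.9+44 = 46.9.
Posterior mean = α/(α+β) = 13.5/60.4 = 0.224.

Posterior: Beta(13.5, 46.9); mean ≈ 0.224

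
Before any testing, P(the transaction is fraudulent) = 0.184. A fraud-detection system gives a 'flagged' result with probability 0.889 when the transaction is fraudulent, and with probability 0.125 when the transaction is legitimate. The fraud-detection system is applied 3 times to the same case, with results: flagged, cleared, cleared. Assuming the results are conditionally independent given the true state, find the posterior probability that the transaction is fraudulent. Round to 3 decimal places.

Posterior P(H) ≈ 0.025

With H the event that the transaction is fraudulent, the joint likelihood of the observed sequence is P(data|H) = 0.889·0.111·0.111 = 0.010953 and P(data|¬H) = 0.125·0.875·0.875 = 0.095703.
Bayes: P(H|data) = 0.184·0.010953 / (0.184·0.010953 + 0.816·0.095703) = 0.0020154/0.080109 = 0.0252.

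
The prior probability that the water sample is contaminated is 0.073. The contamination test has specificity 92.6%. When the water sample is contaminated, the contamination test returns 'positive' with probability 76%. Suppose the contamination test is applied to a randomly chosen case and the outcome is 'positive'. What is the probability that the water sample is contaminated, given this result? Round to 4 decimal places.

P(H | E) ≈ 0.4471

Let H be the event that the water sample is contaminated. P(H) = 0.073, so P(¬H) = 0.927. With E the 'positive' result, P(E|H) = 0.76 and P(E|¬H) = 0.074.
P(E) = 0.76·0.073 + 0.074·0.927 = 0.055480 + 0.068598 = 0.12408.
By Bayes' theorem, P(H|E) = 0.055480 / 0.12408 = 0.4471.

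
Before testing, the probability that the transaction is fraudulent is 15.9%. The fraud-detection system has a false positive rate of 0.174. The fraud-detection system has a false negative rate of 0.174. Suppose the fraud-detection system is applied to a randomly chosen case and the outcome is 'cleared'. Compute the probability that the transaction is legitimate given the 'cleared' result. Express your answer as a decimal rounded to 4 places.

P(¬H | E) ≈ 0.9617

Let H be the event that the transaction is fraudulent. P(H) = 0.159, so P(¬H) = 0.841. With E the 'cleared' result, P(E|H) = 0.174 and P(E|¬H) = 0.826.
P(E) = 0.174·0.159 + 0.826·0.841 = 0.027666 + 0.69467 = 0.72233.
By Bayes' theorem, P(H|E) = 0.027666 / 0.72233 = 0.0383. Hence P(¬H|E) = 1 − 0.0383 = 0.9617.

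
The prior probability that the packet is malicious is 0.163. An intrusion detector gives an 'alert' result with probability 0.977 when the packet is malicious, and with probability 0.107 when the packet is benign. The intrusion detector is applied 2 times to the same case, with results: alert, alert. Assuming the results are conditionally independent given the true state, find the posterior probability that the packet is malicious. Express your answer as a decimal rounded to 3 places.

With H the event that the packet is malicious, the joint likelihood of the observed sequence is P(data|H) = 0.977·0.977 = 0.95453 and P(data|¬H) = 0.107·0.107 = 0.011449.
Bayes: P(H|data) = 0.163·0.95453 / (0.163·0.95453 + 0.837·0.011449) = 0.15559/0.16517 = 0.9420.

Posterior P(H) ≈ 0.942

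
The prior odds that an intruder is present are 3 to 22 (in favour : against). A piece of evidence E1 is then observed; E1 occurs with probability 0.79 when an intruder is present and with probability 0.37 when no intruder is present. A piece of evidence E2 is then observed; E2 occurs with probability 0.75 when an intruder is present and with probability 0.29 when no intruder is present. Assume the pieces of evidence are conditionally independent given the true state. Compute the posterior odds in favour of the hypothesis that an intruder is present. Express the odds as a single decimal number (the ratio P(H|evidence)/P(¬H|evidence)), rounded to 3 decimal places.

Prior odds = 3/22 = 0.13636.
Likelihood ratio for E1 = 0.79/0.37 = 2.1351.
Likelihood ratio for E2 = 0.75/0.29 = 2.5862.
Posterior odds = prior odds × LR₁ × LR₂ = 0.75299.

Posterior odds ≈ 0.753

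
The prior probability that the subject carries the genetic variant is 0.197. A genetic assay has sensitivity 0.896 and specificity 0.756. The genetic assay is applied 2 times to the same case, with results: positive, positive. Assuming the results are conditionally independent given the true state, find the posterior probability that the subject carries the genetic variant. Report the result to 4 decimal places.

Posterior P(H) ≈ 0.7679

With H the event that the subject carries the genetic variant, the joint likelihood of the observed sequence is P(data|H) = 0.896·0.896 = 0.80282 and P(data|¬H) = 0.244·0.244 = 0.059536.
Bayes: P(H|data) = 0.197·0.80282 / (0.197·0.80282 + 0.803·0.059536) = 0.15815/0.20596 = 0.7679.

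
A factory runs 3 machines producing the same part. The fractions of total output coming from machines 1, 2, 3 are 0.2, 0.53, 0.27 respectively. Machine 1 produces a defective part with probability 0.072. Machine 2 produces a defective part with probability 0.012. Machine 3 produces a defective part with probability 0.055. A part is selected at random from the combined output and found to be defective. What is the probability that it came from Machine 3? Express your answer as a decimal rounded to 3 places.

Posterior probability ≈ 0.417

Tabulate prior·likelihood by source: [1] prior 0.2, lik 0.072, product 0.01440; [2] prior 0.53, lik 0.012, product 0.006360; [3] prior 0.27, lik 0.055, product 0.01485.
Normalizing constant = 0.035610; the posterior for Machine 3 is its product over the sum, 0.01485/0.035610 = 0.417.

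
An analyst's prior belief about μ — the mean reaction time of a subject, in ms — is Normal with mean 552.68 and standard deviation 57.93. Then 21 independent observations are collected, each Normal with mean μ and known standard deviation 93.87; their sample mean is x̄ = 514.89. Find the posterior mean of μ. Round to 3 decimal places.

Prior precision 1/τ₀² = 1/57.93² = 0.00029798; data precision n/σ² = 21/93.87² = 0.00238323.
Posterior precision = 0.00029798 + 0.00238323 = 0.00268121.
Posterior mean = (0.00029798·552.68 + 0.00238323·514.89) / 0.00268121 = 519.090.

Posterior mean ≈ 519.090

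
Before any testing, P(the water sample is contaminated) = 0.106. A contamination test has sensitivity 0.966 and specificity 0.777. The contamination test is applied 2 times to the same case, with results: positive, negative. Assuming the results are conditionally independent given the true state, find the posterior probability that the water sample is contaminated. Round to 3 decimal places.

Posterior P(H) ≈ 0.022

Let H be the event that the water sample is contaminated; start with P(H) = 0.106. P('positive'|H) = 0.966, P('positive'|¬H) = 0.223.
Update on result 1 ('positive'): P(H) ← 0.966·0.1060 / (0.966·0.1060 + 0.223·0.8940) = 0.10240/0.30176 = 0.3393.
Update on result 2 ('negative'): P(H) ← 0.034·0.3393 / (0.034·0.3393 + 0.777·0.6607) = 0.011537/0.52488 = 0.0220.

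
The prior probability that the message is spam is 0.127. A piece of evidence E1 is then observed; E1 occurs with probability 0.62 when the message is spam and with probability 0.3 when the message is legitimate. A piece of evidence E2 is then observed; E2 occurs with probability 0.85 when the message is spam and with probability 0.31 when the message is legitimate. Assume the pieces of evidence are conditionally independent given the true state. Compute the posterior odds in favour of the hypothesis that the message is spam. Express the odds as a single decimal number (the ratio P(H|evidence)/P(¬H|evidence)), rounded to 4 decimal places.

Prior odds = 0.127/(1−0.127) = 0.14548.
Likelihood ratio for E1 = 0.62/0.3 = 2.0667.
Likelihood ratio for E2 = 0.85/0.31 = 2.7419.
Posterior odds = prior odds × LR₁ × LR₂ = 0.82436.

Posterior odds ≈ 0.8244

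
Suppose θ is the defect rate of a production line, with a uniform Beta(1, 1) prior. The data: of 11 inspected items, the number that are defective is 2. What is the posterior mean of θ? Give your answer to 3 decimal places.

Posterior mean ≈ 0.231

Observing 2 successes and 9 failures updates Beta(1, 1) by adding the success and failure counts to the two shape parameters: α = 1+2 = 3, β = 1+9 = 10.
E[θ | data] = 3/(3+10) = 0.231.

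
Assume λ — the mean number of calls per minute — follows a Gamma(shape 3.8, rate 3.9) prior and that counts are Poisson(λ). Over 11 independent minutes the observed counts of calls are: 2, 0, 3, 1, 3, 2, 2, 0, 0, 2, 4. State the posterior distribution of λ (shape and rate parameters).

Total count ∑xᵢ = 19 over n = 11 minutes.
Gamma is conjugate to the Poisson likelihood: posterior is Gamma(shape = 3.8+19 = 22.8, rate = 3.9+11 = 14.9).

Posterior: Gamma(shape=22.8, rate=14.9)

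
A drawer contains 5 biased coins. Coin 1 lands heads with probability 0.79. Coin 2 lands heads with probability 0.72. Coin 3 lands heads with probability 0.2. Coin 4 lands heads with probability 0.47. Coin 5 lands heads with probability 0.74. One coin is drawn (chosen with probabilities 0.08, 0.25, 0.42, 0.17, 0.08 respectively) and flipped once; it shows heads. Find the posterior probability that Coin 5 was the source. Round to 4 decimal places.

Tabulate prior·likelihood by source: [1] prior 0.08, lik 0.79, product 0.06320; [2] prior 0.25, lik 0.72, product 0.1800; [3] prior 0.42, lik 0.2, product 0.08400; [4] prior 0.17, lik 0.47, product 0.07990; [5] prior 0.08, lik 0.74, product 0.05920.
Normalizing constant = 0.46630; the posterior for Coin 5 is its product over the sum, 0.05920/0.46630 = 0.1270.

Posterior probability ≈ 0.1270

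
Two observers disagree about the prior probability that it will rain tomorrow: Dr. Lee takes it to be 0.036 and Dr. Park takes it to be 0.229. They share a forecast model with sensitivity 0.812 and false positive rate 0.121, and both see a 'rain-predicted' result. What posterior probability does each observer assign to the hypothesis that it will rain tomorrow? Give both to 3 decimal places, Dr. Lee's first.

P('+'|H) = 0.812, P('+'|¬H) = 0.121.
Dr. Lee: numerator 0.812·0.036 = 0.029232; evidence = 0.029232+0.121·0.964 = 0.14588; posterior = 0.200.
Dr. Park: numerator 0.812·0.229 = 0.18595; evidence = 0.18595+0.121·0.771 = 0.27924; posterior = 0.666.

Dr. Lee: 0.200; Dr. Park: 0.666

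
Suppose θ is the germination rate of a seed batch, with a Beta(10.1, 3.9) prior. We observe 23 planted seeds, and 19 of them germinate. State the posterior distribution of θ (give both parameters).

The binomial likelihood is conjugate to the Beta prior: with 19 successes and 4 failures, the posterior is Beta(10.1+19, 3.9+4) = Beta(29.1, 7.9).

Posterior: Beta(29.1, 7.9)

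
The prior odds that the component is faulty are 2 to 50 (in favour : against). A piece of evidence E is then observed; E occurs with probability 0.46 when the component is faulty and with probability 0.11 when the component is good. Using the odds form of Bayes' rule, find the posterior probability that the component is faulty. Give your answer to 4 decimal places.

Posterior probability ≈ 0.1433

Prior odds = 2/50 = 0.040000. In log-odds, ln(0.040000) = -3.2189.
Add log likelihood ratio: ln(4.1818) = 1.4307.
Posterior log-odds = -1.7881, so posterior odds = exp(-1.7881) = 0.16727. Converting, P(H|E) = 0.16727/1.1673 = 0.1433.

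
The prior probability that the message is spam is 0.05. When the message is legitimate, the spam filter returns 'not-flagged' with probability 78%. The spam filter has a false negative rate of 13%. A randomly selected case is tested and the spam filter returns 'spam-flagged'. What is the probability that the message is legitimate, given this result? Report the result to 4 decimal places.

P(¬H | E) ≈ 0.8277

Write H for 'the message is spam'. Prior odds H:¬H = 0.05/0.95 = 0.052632. For the 'spam-flagged' outcome, the likelihood ratio is 0.87/0.22 = 3.9545.
Posterior odds = 0.052632 × 3.9545 = 0.20813, so P(H|E) = 0.20813/(1+0.20813) = 0.1723. Then P(¬H|E) = 1 − 0.1723 = 0.8277.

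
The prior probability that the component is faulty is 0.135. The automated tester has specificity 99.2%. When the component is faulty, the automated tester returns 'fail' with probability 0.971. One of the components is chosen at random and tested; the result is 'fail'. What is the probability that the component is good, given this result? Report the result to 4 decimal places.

P(¬H | E) ≈ 0.0501

Let H be the event that the component is faulty. P(H) = 0.135, so P(¬H) = 0.865. With E the 'fail' result, P(E|H) = 0.971 and P(E|¬H) = 0.008.
P(E) = 0.971·0.135 + 0.008·0.865 = 0.13109 + 0.0069200 = 0.13801.
By Bayes' theorem, P(H|E) = 0.13109 / 0.13801 = 0.9499. Hence P(¬H|E) = 1 − 0.9499 = 0.0501.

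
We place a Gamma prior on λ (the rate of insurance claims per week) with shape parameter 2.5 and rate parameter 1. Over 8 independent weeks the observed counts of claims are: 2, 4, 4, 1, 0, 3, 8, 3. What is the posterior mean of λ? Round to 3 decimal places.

Posterior mean ≈ 3.056

Total count ∑xᵢ = 25 over n = 8 weeks.
Gamma is conjugate to the Poisson likelihood: posterior is Gamma(shape = 2.5+25 = 27.5, rate = 1+8 = 9).
Posterior mean = shape/rate = 27.5/9 = 3.056.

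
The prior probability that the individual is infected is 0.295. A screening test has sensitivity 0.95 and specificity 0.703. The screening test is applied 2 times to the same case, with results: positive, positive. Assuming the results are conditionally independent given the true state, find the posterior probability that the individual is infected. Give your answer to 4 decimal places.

With H the event that the individual is infected, the joint likelihood of the observed sequence is P(data|H) = 0.95·0.95 = 0.90250 and P(data|¬H) = 0.297·0.297 = 0.088209.
Bayes: P(H|data) = 0.295·0.90250 / (0.295·0.90250 + 0.705·0.088209) = 0.26624/0.32842 = 0.8106.

Posterior P(H) ≈ 0.8106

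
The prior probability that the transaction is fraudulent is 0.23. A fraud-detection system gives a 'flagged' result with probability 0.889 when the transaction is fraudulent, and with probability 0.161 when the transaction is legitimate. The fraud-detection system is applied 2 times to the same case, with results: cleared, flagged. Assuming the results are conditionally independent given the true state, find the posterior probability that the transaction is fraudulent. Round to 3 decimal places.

Let H be the event that the transaction is fraudulent; start with P(H) = 0.23. P('flagged'|H) = 0.889, P('flagged'|¬H) = 0.161.
Update on result 1 ('cleared'): P(H) ← 0.111·0.2300 / (0.111·0.2300 + 0.839·0.7700) = 0.025530/0.67156 = 0.0380.
Update on result 2 ('flagged'): P(H) ← 0.889·0.0380 / (0.889·0.0380 + 0.161·0.9620) = 0.033796/0.18868 = 0.1791.

Posterior P(H) ≈ 0.179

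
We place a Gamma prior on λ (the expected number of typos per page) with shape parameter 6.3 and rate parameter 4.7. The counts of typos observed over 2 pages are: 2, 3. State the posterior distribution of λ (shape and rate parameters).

Posterior: Gamma(shape=11.3, rate=6.7)

Total count ∑xᵢ = 5 over n = 2 pages.
Gamma is conjugate to the Poisson likelihood: posterior is Gamma(shape = 6.3+5 = 11.3, rate = 4.7+2 = 6.7).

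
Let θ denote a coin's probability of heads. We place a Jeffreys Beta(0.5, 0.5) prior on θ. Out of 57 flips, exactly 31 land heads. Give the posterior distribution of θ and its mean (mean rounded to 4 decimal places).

Posterior: Beta(31.5, 26.5); mean ≈ 0.5431

Observing 31 successes and 26 failures updates Beta(0.5, 0.5) by adding the success and failure counts to the two shape parameters: α = 0.5+31 = 31.5, β = 0.5+26 = 26.5.
Posterior mean = α/(α+β) = 31.5/58 = 0.5431.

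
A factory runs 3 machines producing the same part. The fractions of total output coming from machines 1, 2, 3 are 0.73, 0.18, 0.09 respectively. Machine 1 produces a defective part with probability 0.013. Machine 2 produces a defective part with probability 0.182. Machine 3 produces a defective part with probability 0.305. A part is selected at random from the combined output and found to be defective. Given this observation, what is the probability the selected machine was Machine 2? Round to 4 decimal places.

Posterior probability ≈ 0.4700

P(defective|M1) = 0.013; P(defective|M2) = 0.182; P(defective|M3) = 0.305.
Prior × likelihood for each source: 0.73·0.013=0.009490, 0.18·0.182=0.03276, 0.09·0.305=0.02745. Summing gives P(defective) = 0.069700.
P(Machine 2 | defective) = 0.03276 / 0.069700 = 0.4700.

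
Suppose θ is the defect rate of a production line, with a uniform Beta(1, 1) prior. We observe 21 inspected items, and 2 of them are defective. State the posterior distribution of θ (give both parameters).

Posterior: Beta(3, 20)

The binomial likelihood is conjugate to the Beta prior: with 2 successes and 19 failures, the posterior is Beta(1+2, 1+19) = Beta(3, 20).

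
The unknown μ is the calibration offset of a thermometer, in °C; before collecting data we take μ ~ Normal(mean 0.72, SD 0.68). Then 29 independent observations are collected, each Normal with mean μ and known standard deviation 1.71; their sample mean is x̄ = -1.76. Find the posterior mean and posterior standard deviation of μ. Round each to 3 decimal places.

Posterior mean ≈ -1.316; posterior SD ≈ 0.288

Prior precision 1/τ₀² = 1/0.68² = 2.16263; data precision n/σ² = 29/1.71² = 9.91758.
Posterior precision = 2.16263 + 9.91758 = 12.0802, giving posterior SD = 1/√12.0802 = 0.288.
Posterior mean = (2.16263·0.72 + 9.91758·-1.76) / 12.0802 = -1.316.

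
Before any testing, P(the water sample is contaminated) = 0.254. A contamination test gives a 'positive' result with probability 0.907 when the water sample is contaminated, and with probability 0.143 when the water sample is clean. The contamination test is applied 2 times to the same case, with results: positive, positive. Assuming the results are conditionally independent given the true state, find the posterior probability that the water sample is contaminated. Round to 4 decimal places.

With H the event that the water sample is contaminated, the joint likelihood of the observed sequence is P(data|H) = 0.907·0.907 = 0.82265 and P(data|¬H) = 0.143·0.143 = 0.020449.
Bayes: P(H|data) = 0.254·0.82265 / (0.254·0.82265 + 0.746·0.020449) = 0.20895/0.22421 = 0.9320.

Posterior P(H) ≈ 0.9320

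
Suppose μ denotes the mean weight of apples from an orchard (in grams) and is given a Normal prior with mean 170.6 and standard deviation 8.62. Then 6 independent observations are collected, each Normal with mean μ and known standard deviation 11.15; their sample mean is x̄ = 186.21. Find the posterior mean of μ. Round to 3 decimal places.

Posterior mean ≈ 182.806

Prior precision 1/τ₀² = 1/8.62² = 0.0134582; data precision n/σ² = 6/11.15² = 0.0482616.
Posterior precision = 0.0134582 + 0.0482616 = 0.0617197.
Posterior mean = (0.0134582·170.6 + 0.0482616·186.21) / 0.0617197 = 182.806.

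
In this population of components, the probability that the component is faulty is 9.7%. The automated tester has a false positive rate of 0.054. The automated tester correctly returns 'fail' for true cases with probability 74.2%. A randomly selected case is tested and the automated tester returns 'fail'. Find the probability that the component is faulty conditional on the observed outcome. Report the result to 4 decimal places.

P(H | E) ≈ 0.5961

Let H be the event that the component is faulty. P(H) = 0.097, so P(¬H) = 0.903. With E the 'fail' result, P(E|H) = 0.742 and P(E|¬H) = 0.054.
P(E) = 0.742·0.097 + 0.054·0.903 = 0.071974 + 0.048762 = 0.12074.
By Bayes' theorem, P(H|E) = 0.071974 / 0.12074 = 0.5961.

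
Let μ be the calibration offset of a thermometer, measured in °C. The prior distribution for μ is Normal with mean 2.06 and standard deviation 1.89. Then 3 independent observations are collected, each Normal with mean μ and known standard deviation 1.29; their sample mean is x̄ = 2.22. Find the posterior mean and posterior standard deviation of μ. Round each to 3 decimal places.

Posterior mean ≈ 2.198; posterior SD ≈ 0.693

With known σ, the Normal prior is conjugate. Weight on the data is w = (n/σ²)/(n/σ² + 1/τ₀²) = 1.80278/(1.80278+0.279947) = 0.86559.
Posterior mean = w·x̄ + (1−w)·μ₀ = 0.86559·2.22 + 0.13441·2.06 = 2.198. Posterior variance = 1/(1.80278+0.279947) = 0.480141, so SD = 0.693.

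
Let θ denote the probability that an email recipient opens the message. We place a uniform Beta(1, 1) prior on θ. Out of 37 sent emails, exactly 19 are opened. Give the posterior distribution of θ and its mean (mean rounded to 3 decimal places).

Posterior: Beta(20, 19); mean ≈ 0.513

The binomial likelihood is conjugate to the Beta prior: with 19 successes and 18 failures, the posterior is Beta(1+19, 1+18) = Beta(20, 19).
Posterior mean = α/(α+β) = 20/39 = 0.513.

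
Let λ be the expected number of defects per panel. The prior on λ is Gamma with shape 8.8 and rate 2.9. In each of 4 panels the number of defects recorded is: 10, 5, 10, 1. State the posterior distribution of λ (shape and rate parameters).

Posterior: Gamma(shape=34.8, rate=6.9)

Total count ∑xᵢ = 26 over n = 4 panels.
Gamma is conjugate to the Poisson likelihood: posterior is Gamma(shape = 8.8+26 = 34.8, rate = 2.9+4 = 6.9).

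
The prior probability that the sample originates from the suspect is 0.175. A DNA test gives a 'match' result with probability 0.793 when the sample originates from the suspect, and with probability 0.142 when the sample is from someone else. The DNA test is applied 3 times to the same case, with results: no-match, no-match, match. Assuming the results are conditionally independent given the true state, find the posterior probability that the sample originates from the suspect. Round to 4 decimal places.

With H the event that the sample originates from the suspect, the joint likelihood of the observed sequence is P(data|H) = 0.207·0.207·0.793 = 0.033979 and P(data|¬H) = 0.858·0.858·0.142 = 0.10454.
Bayes: P(H|data) = 0.175·0.033979 / (0.175·0.033979 + 0.825·0.10454) = 0.0059464/0.092188 = 0.0645.

Posterior P(H) ≈ 0.0645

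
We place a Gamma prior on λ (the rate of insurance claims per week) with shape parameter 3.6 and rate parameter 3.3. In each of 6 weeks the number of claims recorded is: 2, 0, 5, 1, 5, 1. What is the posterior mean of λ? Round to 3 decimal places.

Posterior mean ≈ 1.892

Total count ∑xᵢ = 14 over n = 6 weeks.
Gamma is conjugate to the Poisson likelihood: posterior is Gamma(shape = 3.6+14 = 17.6, rate = 3.3+6 = 9.3).
Posterior mean = shape/rate = 17.6/9.3 = 1.892.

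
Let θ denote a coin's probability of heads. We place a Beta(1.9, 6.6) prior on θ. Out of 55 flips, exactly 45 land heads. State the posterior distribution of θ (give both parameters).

Observing 45 successes and 10 failures updates Beta(1.9, 6.6) by adding the success and failure counts to the two shape parameters: α = 1.9+45 = 46.9, β = 6.6+10 = 16.6.

Posterior: Beta(46.9, 16.6)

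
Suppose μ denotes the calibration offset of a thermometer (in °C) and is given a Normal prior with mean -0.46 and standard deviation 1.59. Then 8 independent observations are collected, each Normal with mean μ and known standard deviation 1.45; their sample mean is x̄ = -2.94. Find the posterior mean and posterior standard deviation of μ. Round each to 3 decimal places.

With known σ, the Normal prior is conjugate. Weight on the data is w = (n/σ²)/(n/σ² + 1/τ₀²) = 3.80499/(3.80499+0.395554) = 0.90583.
Posterior mean = w·x̄ + (1−w)·μ₀ = 0.90583·-2.94 + 0.094167·-0.46 = -2.706. Posterior variance = 1/(3.80499+0.395554) = 0.238064, so SD = 0.488.

Posterior mean ≈ -2.706; posterior SD ≈ 0.488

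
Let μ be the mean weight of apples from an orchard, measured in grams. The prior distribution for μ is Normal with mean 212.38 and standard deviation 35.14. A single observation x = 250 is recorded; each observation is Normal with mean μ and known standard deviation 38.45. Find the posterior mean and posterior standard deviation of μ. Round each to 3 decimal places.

With known σ, the Normal prior is conjugate. Weight on the data is w = (n/σ²)/(n/σ² + 1/τ₀²) = 0.00067641/(0.00067641+0.00080983) = 0.45511.
Posterior mean = w·x̄ + (1−w)·μ₀ = 0.45511·250 + 0.54489·212.38 = 229.501. Posterior variance = 1/(0.00067641+0.00080983) = 672.839, so SD = 25.939.

Posterior mean ≈ 229.501; posterior SD ≈ 25.939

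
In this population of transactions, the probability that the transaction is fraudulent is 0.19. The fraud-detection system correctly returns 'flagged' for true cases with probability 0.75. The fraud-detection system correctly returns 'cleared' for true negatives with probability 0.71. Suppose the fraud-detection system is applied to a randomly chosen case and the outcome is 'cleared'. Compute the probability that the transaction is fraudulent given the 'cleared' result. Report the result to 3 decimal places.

Let H be the event that the transaction is fraudulent. P(H) = 0.19, so P(¬H) = 0.81. With E the 'cleared' result, P(E|H) = 0.25 and P(E|¬H) = 0.71.
P(E) = 0.25·0.19 + 0.71·0.81 = 0.047500 + 0.57510 = 0.62260.
By Bayes' theorem, P(H|E) = 0.047500 / 0.62260 = 0.076.

P(H | E) ≈ 0.076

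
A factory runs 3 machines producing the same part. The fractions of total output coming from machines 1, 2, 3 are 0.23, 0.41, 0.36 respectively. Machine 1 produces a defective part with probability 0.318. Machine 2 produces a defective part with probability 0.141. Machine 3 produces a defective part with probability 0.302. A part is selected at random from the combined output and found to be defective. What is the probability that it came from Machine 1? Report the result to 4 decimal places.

Tabulate prior·likelihood by source: [1] prior 0.23, lik 0.318, product 0.07314; [2] prior 0.41, lik 0.141, product 0.05781; [3] prior 0.36, lik 0.302, product 0.1087.
Normalizing constant = 0.23967; the posterior for Machine 1 is its product over the sum, 0.07314/0.23967 = 0.3052.

Posterior probability ≈ 0.3052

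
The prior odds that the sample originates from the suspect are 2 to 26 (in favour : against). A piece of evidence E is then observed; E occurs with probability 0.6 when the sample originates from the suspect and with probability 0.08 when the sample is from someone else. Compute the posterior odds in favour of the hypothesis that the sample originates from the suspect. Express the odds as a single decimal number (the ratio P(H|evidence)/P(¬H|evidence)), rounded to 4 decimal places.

Prior odds = 2/26 = 0.076923.
Likelihood ratio for E = 0.6/0.08 = 7.5000.
Posterior odds = prior odds × LR = 0.57692.

Posterior odds ≈ 0.5769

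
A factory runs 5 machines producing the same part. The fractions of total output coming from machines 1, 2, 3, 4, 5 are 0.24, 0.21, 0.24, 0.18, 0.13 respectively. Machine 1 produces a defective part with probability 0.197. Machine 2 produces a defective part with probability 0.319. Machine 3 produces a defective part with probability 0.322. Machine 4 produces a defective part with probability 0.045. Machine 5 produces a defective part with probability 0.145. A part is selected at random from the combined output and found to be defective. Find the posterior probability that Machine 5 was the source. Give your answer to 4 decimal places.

P(defective|M1) = 0.197; P(defective|M2) = 0.319; P(defective|M3) = 0.322; P(defective|M4) = 0.045; P(defective|M5) = 0.145.
Prior × likelihood for each source: 0.24·0.197=0.04728, 0.21·0.319=0.06699, 0.24·0.322=0.07728, 0.18·0.045=0.008100, 0.13·0.145=0.01885. Summing gives P(defective) = 0.21850.
P(Machine 5 | defective) = 0.01885 / 0.21850 = 0.0863.

Posterior probability ≈ 0.0863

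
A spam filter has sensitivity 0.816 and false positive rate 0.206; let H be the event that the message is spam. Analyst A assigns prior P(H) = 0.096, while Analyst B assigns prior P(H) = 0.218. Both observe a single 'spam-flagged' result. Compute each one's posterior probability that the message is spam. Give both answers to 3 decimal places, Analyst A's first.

Analyst A: 0.296; Analyst B: 0.525

P('+'|H) = 0.816, P('+'|¬H) = 0.206.
Analyst A: numerator 0.816·0.096 = 0.078336; evidence = 0.078336+0.206·0.904 = 0.26456; posterior = 0.296.
Analyst B: numerator 0.816·0.218 = 0.17789; evidence = 0.17789+0.206·0.782 = 0.33898; posterior = 0.525.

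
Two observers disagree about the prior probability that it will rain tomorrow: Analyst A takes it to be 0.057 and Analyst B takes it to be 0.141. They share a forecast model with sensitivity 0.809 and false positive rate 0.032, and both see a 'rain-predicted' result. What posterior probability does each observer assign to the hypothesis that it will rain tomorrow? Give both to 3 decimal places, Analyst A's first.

P('+'|H) = 0.809, P('+'|¬H) = 0.032.
Analyst A: numerator 0.809·0.057 = 0.046113; evidence = 0.046113+0.032·0.943 = 0.076289; posterior = 0.604.
Analyst B: numerator 0.809·0.141 = 0.11407; evidence = 0.11407+0.032·0.859 = 0.14156; posterior = 0.806.

Analyst A: 0.604; Analyst B: 0.806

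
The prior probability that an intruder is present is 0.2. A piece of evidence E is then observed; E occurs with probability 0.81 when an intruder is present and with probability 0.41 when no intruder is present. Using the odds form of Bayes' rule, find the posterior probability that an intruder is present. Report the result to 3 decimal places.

Prior odds = 0.2/(1−0.2) = 0.25000.
Likelihood ratio for E = 0.81/0.41 = 1.9756.
Posterior odds = prior odds × LR = 0.49390.
Posterior probability = odds/(1+odds) = 0.49390/1.4939 = 0.331.

Posterior probability ≈ 0.331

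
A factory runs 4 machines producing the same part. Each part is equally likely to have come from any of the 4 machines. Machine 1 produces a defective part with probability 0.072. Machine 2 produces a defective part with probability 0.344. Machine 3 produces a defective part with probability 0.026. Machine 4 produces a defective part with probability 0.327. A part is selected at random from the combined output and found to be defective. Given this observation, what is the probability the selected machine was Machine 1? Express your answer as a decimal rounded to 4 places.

P(defective|M1) = 0.072; P(defective|M2) = 0.344; P(defective|M3) = 0.026; P(defective|M4) = 0.327.
Prior × likelihood for each source: 0.25·0.072=0.01800, 0.25·0.344=0.08600, 0.25·0.026=0.006500, 0.25·0.327=0.08175. Summing gives P(defective) = 0.19225.
P(Machine 1 | defective) = 0.01800 / 0.19225 = 0.0936.

Posterior probability ≈ 0.0936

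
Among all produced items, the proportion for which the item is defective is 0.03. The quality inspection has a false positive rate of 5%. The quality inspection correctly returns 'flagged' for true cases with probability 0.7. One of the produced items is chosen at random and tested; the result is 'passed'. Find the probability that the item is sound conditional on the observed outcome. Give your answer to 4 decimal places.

P(¬H | E) ≈ 0.9903

Write H for 'the item is defective'. Prior odds H:¬H = 0.03/0.97 = 0.030928. For the 'passed' outcome, the likelihood ratio is 0.3/0.95 = 0.31579.
Posterior odds = 0.030928 × 0.31579 = 0.0097667, so P(H|E) = 0.0097667/(1+0.0097667) = 0.0097. Then P(¬H|E) = 1 − 0.0097 = 0.9903.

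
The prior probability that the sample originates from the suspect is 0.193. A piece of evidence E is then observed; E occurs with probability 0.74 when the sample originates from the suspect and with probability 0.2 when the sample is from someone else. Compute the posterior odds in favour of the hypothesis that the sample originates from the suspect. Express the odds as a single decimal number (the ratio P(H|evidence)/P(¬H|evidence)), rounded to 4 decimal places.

Prior odds = 0.193/(1−0.193) = 0.23916. In log-odds, ln(0.23916) = -1.4306.
Add log likelihood ratio: ln(3.7000) = 1.3083.
Posterior log-odds = -0.12230, so posterior odds = exp(-0.12230) = 0.88488.

Posterior odds ≈ 0.8849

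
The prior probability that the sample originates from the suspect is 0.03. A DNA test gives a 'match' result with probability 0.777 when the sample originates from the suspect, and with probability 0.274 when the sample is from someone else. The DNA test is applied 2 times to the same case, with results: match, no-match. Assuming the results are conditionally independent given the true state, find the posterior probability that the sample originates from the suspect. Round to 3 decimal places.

With H the event that the sample originates from the suspect, the joint likelihood of the observed sequence is P(data|H) = 0.777·0.223 = 0.17327 and P(data|¬H) = 0.274·0.726 = 0.19892.
Bayes: P(H|data) = 0.03·0.17327 / (0.03·0.17327 + 0.97·0.19892) = 0.0051981/0.19815 = 0.0262.

Posterior P(H) ≈ 0.026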